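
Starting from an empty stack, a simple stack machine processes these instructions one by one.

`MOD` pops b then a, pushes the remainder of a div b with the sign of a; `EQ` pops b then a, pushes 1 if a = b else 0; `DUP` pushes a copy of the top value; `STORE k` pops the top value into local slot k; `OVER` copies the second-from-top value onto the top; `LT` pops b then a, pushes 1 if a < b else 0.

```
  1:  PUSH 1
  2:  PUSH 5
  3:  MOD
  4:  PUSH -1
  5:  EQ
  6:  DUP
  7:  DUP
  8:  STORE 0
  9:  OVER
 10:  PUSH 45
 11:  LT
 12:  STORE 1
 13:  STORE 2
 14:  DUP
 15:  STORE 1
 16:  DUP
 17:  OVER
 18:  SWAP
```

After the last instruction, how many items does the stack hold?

PUSH 1  → [1]
PUSH 5  → [1, 5]
MOD     → [1]
PUSH -1 → [1, -1]
EQ      → [0]
DUP     → [0, 0]
DUP     → [0, 0, 0]
STORE 0 → [0, 0]
OVER    → [0, 0, 0]
PUSH 45 → [0, 0, 0, 45]
LT      → [0, 0, 1]
STORE 1 → [0, 0]
STORE 2 → [0]
DUP     → [0, 0]
STORE 1 → [0]
DUP     → [0, 0]
OVER    → [0, 0, 0]
SWAP    → [0, 0, 0]

3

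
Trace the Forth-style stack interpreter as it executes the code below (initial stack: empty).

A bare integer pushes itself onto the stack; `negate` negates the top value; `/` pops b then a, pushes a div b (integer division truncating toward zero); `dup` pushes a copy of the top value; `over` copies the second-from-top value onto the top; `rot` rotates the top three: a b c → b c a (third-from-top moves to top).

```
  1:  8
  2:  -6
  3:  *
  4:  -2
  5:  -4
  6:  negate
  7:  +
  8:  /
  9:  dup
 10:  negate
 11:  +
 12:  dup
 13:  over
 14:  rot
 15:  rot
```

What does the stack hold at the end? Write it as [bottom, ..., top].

8      -> [8]
-6     -> [8, -6]
*      -> [-48]
-2     -> [-48, -2]
-4     -> [-48, -2, -4]
negate -> [-48, -2, 4]
+      -> [-48, 2]
/      -> [-24]
dup    -> [-24, -24]
negate -> [-24, 24]
+      -> [0]
dup    -> [0, 0]
over   -> [0, 0, 0]
rot    -> [0, 0, 0]
rot    -> [0, 0, 0]

[0, 0, 0]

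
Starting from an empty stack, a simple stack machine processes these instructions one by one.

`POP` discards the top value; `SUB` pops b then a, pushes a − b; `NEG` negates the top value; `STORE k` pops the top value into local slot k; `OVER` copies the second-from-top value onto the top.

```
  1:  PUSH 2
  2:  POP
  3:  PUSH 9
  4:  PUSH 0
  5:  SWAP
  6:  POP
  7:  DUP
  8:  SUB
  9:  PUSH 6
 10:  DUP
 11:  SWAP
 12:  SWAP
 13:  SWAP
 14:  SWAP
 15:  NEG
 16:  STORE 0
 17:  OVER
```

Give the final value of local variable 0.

-6

PUSH 2  -> 2
POP     -> (empty)
PUSH 9  -> 9
PUSH 0  -> 9 0
SWAP    -> 0 9
POP     -> 0
DUP     -> 0 0
SUB     -> 0
PUSH 6  -> 0 6
DUP     -> 0 6 6
SWAP    -> 0 6 6
SWAP    -> 0 6 6
SWAP    -> 0 6 6
SWAP    -> 0 6 6
NEG     -> 0 6 -6
STORE 0 -> 0 6
OVER    -> 0 6 0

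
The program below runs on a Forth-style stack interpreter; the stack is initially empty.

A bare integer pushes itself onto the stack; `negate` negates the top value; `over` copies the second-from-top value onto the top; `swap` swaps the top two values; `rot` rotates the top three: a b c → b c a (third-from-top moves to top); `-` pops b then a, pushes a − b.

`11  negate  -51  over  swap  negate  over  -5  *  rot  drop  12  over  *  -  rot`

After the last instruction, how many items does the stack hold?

3

11     -> 11
negate -> -11
-51    -> -11 -51
over   -> -11 -51 -11
swap   -> -11 -11 -51
negate -> -11 -11 51
over   -> -11 -11 51 -11
-5     -> -11 -11 51 -11 -5
*      -> -11 -11 51 55
rot    -> -11 51 55 -11
drop   -> -11 51 55
12     -> -11 51 55 12
over   -> -11 51 55 12 55
*      -> -11 51 55 660
-      -> -11 51 -605
rot    -> 51 -605 -11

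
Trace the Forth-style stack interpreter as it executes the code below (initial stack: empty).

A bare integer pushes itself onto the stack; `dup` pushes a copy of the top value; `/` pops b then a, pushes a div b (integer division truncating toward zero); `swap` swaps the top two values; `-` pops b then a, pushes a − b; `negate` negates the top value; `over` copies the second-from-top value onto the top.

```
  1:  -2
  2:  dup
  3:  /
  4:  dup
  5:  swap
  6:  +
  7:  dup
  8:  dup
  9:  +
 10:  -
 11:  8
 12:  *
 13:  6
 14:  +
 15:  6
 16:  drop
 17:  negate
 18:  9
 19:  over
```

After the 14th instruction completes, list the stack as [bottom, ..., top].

-2    -2
dup   -2 -2
/     1
dup   1 1
swap  1 1
+     2
dup   2 2
dup   2 2 2
+     2 4
-     -2
8     -2 8
*     -16
6     -16 6
+     -10

[-10]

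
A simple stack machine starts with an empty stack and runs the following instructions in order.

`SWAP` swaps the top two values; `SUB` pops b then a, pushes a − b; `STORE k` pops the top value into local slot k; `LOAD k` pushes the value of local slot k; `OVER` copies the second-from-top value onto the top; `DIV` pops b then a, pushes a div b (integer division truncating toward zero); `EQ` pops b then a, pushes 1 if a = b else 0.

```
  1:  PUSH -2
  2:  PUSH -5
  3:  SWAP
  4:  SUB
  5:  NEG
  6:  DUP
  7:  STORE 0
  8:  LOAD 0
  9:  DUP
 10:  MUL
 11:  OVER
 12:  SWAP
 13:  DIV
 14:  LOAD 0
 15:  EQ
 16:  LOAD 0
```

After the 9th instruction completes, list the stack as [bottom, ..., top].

[3, 3, 3]

PUSH -2 -> -2
PUSH -5 -> -2 -5
SWAP    -> -5 -2
SUB     -> -3
NEG     -> 3
DUP     -> 3 3
STORE 0 -> 3
LOAD 0  -> 3 3
DUP     -> 3 3 3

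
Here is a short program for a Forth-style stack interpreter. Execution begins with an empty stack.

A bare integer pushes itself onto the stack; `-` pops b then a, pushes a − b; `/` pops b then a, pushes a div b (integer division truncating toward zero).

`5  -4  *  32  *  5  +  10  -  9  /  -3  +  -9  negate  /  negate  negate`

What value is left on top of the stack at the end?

5      -> 5
-4     -> 5 -4
*      -> -20
32     -> -20 32
*      -> -640
5      -> -640 5
+      -> -635
10     -> -635 10
-      -> -645
9      -> -645 9
/      -> -71
-3     -> -71 -3
+      -> -74
-9     -> -74 -9
negate -> -74 9
/      -> -8
negate -> 8
negate -> -8

-8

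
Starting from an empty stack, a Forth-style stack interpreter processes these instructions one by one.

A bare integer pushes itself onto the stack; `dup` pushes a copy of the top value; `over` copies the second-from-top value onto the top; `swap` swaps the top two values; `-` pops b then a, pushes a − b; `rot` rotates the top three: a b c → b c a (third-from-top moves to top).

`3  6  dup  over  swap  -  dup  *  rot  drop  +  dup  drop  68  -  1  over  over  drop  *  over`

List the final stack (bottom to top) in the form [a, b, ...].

[-62, -62, -62]

3     3
6     3 6
dup   3 6 6
over  3 6 6 6
swap  3 6 6 6
-     3 6 0
dup   3 6 0 0
*     3 6 0
rot   6 0 3
drop  6 0
+     6
dup   6 6
drop  6
68    6 68
-     -62
1     -62 1
over  -62 1 -62
over  -62 1 -62 1
drop  -62 1 -62
*     -62 -62
over  -62 -62 -62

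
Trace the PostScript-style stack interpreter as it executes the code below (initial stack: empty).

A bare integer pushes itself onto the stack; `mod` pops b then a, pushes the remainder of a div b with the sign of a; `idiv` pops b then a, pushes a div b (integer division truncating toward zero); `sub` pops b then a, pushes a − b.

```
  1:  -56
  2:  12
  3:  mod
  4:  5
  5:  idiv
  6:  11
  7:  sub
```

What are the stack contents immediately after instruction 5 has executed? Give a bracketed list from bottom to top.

-56   [-56]
12    [-56, 12]
mod   [-8]
5     [-8, 5]
idiv  [-1]

[-1]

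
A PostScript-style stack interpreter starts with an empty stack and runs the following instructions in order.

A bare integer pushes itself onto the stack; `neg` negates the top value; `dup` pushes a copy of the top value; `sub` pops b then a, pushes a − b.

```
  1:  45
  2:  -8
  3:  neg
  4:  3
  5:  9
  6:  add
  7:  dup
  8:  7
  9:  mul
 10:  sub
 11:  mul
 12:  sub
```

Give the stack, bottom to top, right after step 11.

[45, -576]

45  : [45]
-8  : [45, -8]
neg : [45, 8]
3   : [45, 8, 3]
9   : [45, 8, 3, 9]
add : [45, 8, 12]
dup : [45, 8, 12, 12]
7   : [45, 8, 12, 12, 7]
mul : [45, 8, 12, 84]
sub : [45, 8, -72]
mul : [45, -576]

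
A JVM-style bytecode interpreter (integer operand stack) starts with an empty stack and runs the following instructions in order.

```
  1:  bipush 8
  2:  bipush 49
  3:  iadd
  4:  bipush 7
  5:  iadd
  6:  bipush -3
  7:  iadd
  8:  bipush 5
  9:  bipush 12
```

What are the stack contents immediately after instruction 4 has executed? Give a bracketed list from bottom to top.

bipush 8  -> [8]
bipush 49 -> [8, 49]
iadd      -> [57]
bipush 7  -> [57, 7]

[57, 7]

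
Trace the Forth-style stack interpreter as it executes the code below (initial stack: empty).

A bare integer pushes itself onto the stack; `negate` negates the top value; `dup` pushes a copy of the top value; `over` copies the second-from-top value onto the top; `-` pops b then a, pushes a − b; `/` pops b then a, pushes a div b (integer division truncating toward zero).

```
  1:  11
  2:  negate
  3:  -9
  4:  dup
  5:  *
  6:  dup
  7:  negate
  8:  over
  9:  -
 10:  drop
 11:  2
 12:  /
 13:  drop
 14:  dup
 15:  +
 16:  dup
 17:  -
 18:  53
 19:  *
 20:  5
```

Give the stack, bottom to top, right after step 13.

11     -> 11
negate -> -11
-9     -> -11 -9
dup    -> -11 -9 -9
*      -> -11 81
dup    -> -11 81 81
negate -> -11 81 -81
over   -> -11 81 -81 81
-      -> -11 81 -162
drop   -> -11 81
2      -> -11 81 2
/      -> -11 40
drop   -> -11

[-11]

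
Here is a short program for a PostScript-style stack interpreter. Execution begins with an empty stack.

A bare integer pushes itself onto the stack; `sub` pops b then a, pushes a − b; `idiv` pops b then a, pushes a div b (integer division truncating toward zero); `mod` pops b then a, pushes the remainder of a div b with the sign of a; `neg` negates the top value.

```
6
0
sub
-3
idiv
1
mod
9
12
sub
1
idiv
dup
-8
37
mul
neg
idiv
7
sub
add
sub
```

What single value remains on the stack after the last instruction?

6     [6]
0     [6, 0]
sub   [6]
-3    [6, -3]
idiv  [-2]
1     [-2, 1]
mod   [0]
9     [0, 9]
12    [0, 9, 12]
sub   [0, -3]
1     [0, -3, 1]
idiv  [0, -3]
dup   [0, -3, -3]
-8    [0, -3, -3, -8]
37    [0, -3, -3, -8, 37]
mul   [0, -3, -3, -296]
neg   [0, -3, -3, 296]
idiv  [0, -3, 0]
7     [0, -3, 0, 7]
sub   [0, -3, -7]
add   [0, -10]
sub   [10]

10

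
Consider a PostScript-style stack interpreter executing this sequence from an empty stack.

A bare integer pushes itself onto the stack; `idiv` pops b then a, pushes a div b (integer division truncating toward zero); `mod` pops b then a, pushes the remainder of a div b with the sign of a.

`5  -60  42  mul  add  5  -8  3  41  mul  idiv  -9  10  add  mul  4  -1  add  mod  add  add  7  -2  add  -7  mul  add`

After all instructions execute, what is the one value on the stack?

5    : 5
-60  : 5 -60
42   : 5 -60 42
mul  : 5 -2520
add  : -2515
5    : -2515 5
-8   : -2515 5 -8
3    : -2515 5 -8 3
41   : -2515 5 -8 3 41
mul  : -2515 5 -8 123
idiv : -2515 5 0
-9   : -2515 5 0 -9
10   : -2515 5 0 -9 10
add  : -2515 5 0 1
mul  : -2515 5 0
4    : -2515 5 0 4
-1   : -2515 5 0 4 -1
add  : -2515 5 0 3
mod  : -2515 5 0
add  : -2515 5
add  : -2510
7    : -2510 7
-2   : -2510 7 -2
add  : -2510 5
-7   : -2510 5 -7
mul  : -2510 -35
add  : -2545

-2545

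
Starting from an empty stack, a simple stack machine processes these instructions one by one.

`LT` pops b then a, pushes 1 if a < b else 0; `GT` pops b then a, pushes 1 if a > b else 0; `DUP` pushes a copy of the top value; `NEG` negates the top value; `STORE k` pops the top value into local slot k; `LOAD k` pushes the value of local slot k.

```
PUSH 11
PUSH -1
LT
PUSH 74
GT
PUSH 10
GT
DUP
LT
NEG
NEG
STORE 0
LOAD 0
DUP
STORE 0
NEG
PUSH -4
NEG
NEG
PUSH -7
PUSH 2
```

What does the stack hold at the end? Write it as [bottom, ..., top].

PUSH 11 -> 11
PUSH -1 -> 11 -1
LT      -> 0
PUSH 74 -> 0 74
GT      -> 0
PUSH 10 -> 0 10
GT      -> 0
DUP     -> 0 0
LT      -> 0
NEG     -> 0
NEG     -> 0
STORE 0 -> (empty)
LOAD 0  -> 0
DUP     -> 0 0
STORE 0 -> 0
NEG     -> 0
PUSH -4 -> 0 -4
NEG     -> 0 4
NEG     -> 0 -4
PUSH -7 -> 0 -4 -7
PUSH 2  -> 0 -4 -7 2

[0, -4, -7, 2]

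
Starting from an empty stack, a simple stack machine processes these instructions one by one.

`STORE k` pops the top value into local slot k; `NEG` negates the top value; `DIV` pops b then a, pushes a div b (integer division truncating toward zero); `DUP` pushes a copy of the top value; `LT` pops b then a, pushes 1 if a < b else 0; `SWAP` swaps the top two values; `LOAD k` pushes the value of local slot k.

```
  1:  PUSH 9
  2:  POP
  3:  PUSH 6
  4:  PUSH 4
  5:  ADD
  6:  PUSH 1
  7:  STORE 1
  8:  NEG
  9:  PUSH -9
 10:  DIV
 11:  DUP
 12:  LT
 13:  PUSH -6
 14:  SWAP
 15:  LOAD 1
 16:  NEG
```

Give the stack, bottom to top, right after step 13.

PUSH 9  -> [9]
POP     -> []
PUSH 6  -> [6]
PUSH 4  -> [6, 4]
ADD     -> [10]
PUSH 1  -> [10, 1]
STORE 1 -> [10]
NEG     -> [-10]
PUSH -9 -> [-10, -9]
DIV     -> [1]
DUP     -> [1, 1]
LT      -> [0]
PUSH -6 -> [0, -6]

[0, -6]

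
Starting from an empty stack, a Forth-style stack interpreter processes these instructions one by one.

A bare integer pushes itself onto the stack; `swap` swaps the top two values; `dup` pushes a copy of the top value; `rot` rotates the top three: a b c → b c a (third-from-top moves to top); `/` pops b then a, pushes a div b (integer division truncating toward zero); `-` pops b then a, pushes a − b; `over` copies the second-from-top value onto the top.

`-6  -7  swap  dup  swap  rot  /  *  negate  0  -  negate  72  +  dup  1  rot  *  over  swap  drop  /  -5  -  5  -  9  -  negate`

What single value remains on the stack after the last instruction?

-6     -> [-6]
-7     -> [-6, -7]
swap   -> [-7, -6]
dup    -> [-7, -6, -6]
swap   -> [-7, -6, -6]
rot    -> [-6, -6, -7]
/      -> [-6, 0]
*      -> [0]
negate -> [0]
0      -> [0, 0]
-      -> [0]
negate -> [0]
72     -> [0, 72]
+      -> [72]
dup    -> [72, 72]
1      -> [72, 72, 1]
rot    -> [72, 1, 72]
*      -> [72, 72]
over   -> [72, 72, 72]
swap   -> [72, 72, 72]
drop   -> [72, 72]
/      -> [1]
-5     -> [1, -5]
-      -> [6]
5      -> [6, 5]
-      -> [1]
9      -> [1, 9]
-      -> [-8]
negate -> [8]

8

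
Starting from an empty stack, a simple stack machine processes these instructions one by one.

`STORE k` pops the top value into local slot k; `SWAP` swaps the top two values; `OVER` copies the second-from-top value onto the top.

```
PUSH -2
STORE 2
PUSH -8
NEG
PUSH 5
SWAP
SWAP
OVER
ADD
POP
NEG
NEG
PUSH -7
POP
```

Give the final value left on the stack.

PUSH -2 → -2
STORE 2 → (empty)
PUSH -8 → -8
NEG     → 8
PUSH 5  → 8 5
SWAP    → 5 8
SWAP    → 8 5
OVER    → 8 5 8
ADD     → 8 13
POP     → 8
NEG     → -8
NEG     → 8
PUSH -7 → 8 -7
POP     → 8

8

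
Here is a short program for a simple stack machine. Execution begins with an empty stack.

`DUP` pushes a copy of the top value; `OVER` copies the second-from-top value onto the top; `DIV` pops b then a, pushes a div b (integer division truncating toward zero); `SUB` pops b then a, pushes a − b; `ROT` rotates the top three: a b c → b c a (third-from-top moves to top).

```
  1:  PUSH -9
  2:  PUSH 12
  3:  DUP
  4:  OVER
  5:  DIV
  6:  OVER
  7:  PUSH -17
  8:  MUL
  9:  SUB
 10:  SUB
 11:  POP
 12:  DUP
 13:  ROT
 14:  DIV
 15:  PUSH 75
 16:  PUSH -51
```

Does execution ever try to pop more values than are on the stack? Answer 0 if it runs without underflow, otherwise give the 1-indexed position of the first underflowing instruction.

PUSH -9  : [-9]
PUSH 12  : [-9, 12]
DUP      : [-9, 12, 12]
OVER     : [-9, 12, 12, 12]
DIV      : [-9, 12, 1]
OVER     : [-9, 12, 1, 12]
PUSH -17 : [-9, 12, 1, 12, -17]
MUL      : [-9, 12, 1, -204]
SUB      : [-9, 12, 205]
SUB      : [-9, -193]
POP      : [-9]
DUP      : [-9, -9]
ROT  — needs 3 operands, stack has 2 → underflow

13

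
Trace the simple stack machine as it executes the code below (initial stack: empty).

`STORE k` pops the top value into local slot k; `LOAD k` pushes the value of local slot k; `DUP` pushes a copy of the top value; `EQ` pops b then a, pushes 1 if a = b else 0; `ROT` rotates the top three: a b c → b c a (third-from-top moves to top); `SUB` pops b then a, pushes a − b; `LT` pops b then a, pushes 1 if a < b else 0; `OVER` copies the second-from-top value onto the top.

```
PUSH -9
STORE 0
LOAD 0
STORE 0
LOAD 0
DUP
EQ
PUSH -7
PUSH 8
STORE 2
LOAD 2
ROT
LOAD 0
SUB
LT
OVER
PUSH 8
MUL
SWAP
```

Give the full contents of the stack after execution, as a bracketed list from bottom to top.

PUSH -9 → -9
STORE 0 → (empty)
LOAD 0  → -9
STORE 0 → (empty)
LOAD 0  → -9
DUP     → -9 -9
EQ      → 1
PUSH -7 → 1 -7
PUSH 8  → 1 -7 8
STORE 2 → 1 -7
LOAD 2  → 1 -7 8
ROT     → -7 8 1
LOAD 0  → -7 8 1 -9
SUB     → -7 8 10
LT      → -7 1
OVER    → -7 1 -7
PUSH 8  → -7 1 -7 8
MUL     → -7 1 -56
SWAP    → -7 -56 1

[-7, -56, 1]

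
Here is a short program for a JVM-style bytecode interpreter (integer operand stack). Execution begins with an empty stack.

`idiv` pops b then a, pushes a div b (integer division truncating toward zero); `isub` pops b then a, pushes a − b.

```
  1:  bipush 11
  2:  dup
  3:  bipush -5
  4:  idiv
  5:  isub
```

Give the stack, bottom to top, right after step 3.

[11, 11, -5]

bipush 11 : 11
dup       : 11 11
bipush -5 : 11 11 -5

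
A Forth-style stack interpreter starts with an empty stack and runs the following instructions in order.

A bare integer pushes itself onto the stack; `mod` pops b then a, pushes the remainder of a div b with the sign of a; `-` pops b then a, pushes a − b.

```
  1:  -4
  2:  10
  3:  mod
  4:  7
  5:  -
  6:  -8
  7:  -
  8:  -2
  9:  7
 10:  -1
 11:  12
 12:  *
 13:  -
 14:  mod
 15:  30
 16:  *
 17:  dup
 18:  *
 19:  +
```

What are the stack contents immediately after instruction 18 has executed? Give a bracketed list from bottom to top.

[-3, 3600]

-4  : -4
10  : -4 10
mod : -4
7   : -4 7
-   : -11
-8  : -11 -8
-   : -3
-2  : -3 -2
7   : -3 -2 7
-1  : -3 -2 7 -1
12  : -3 -2 7 -1 12
*   : -3 -2 7 -12
-   : -3 -2 19
mod : -3 -2
30  : -3 -2 30
*   : -3 -60
dup : -3 -60 -60
*   : -3 3600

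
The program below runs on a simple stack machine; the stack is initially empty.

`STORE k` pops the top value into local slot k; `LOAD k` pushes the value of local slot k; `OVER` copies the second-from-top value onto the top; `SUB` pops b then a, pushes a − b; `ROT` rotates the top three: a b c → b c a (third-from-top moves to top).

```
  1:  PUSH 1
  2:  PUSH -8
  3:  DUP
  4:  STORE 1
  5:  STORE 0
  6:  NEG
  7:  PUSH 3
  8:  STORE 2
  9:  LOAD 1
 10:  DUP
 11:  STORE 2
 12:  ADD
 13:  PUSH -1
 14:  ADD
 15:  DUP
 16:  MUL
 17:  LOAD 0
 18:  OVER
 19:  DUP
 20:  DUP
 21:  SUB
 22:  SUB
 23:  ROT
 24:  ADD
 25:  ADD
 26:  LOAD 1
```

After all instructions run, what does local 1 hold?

PUSH 1  → [1]
PUSH -8 → [1, -8]
DUP     → [1, -8, -8]
STORE 1 → [1, -8]
STORE 0 → [1]
NEG     → [-1]
PUSH 3  → [-1, 3]
STORE 2 → [-1]
LOAD 1  → [-1, -8]
DUP     → [-1, -8, -8]
STORE 2 → [-1, -8]
ADD     → [-9]
PUSH -1 → [-9, -1]
ADD     → [-10]
DUP     → [-10, -10]
MUL     → [100]
LOAD 0  → [100, -8]
OVER    → [100, -8, 100]
DUP     → [100, -8, 100, 100]
DUP     → [100, -8, 100, 100, 100]
SUB     → [100, -8, 100, 0]
SUB     → [100, -8, 100]
ROT     → [-8, 100, 100]
ADD     → [-8, 200]
ADD     → [192]
LOAD 1  → [192, -8]

-8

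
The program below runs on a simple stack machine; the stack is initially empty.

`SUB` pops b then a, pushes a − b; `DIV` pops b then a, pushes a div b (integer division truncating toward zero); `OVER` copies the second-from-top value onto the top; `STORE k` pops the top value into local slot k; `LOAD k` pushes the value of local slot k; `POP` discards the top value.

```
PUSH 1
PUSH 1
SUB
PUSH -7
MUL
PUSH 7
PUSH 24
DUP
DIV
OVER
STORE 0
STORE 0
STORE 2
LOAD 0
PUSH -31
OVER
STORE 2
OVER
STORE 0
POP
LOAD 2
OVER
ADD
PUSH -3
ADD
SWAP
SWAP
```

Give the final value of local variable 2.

1

PUSH 1    1
PUSH 1    1 1
SUB       0
PUSH -7   0 -7
MUL       0
PUSH 7    0 7
PUSH 24   0 7 24
DUP       0 7 24 24
DIV       0 7 1
OVER      0 7 1 7
STORE 0   0 7 1
STORE 0   0 7
STORE 2   0
LOAD 0    0 1
PUSH -31  0 1 -31
OVER      0 1 -31 1
STORE 2   0 1 -31
OVER      0 1 -31 1
STORE 0   0 1 -31
POP       0 1
LOAD 2    0 1 1
OVER      0 1 1 1
ADD       0 1 2
PUSH -3   0 1 2 -3
ADD       0 1 -1
SWAP      0 -1 1
SWAP      0 1 -1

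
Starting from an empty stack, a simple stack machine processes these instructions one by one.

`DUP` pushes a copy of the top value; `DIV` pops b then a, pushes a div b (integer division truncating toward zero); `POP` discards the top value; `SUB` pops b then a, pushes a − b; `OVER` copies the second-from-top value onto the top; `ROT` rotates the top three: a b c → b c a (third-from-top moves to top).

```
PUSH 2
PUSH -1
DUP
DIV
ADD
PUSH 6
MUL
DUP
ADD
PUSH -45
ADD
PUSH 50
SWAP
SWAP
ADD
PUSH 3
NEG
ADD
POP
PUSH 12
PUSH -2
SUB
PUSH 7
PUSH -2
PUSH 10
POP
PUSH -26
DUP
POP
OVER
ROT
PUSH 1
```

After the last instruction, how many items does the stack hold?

6

PUSH 2   → 2
PUSH -1  → 2 -1
DUP      → 2 -1 -1
DIV      → 2 1
ADD      → 3
PUSH 6   → 3 6
MUL      → 18
DUP      → 18 18
ADD      → 36
PUSH -45 → 36 -45
ADD      → -9
PUSH 50  → -9 50
SWAP     → 50 -9
SWAP     → -9 50
ADD      → 41
PUSH 3   → 41 3
NEG      → 41 -3
ADD      → 38
POP      → (empty)
PUSH 12  → 12
PUSH -2  → 12 -2
SUB      → 14
PUSH 7   → 14 7
PUSH -2  → 14 7 -2
PUSH 10  → 14 7 -2 10
POP      → 14 7 -2
PUSH -26 → 14 7 -2 -26
DUP      → 14 7 -2 -26 -26
POP      → 14 7 -2 -26
OVER     → 14 7 -2 -26 -2
ROT      → 14 7 -26 -2 -2
PUSH 1   → 14 7 -26 -2 -2 1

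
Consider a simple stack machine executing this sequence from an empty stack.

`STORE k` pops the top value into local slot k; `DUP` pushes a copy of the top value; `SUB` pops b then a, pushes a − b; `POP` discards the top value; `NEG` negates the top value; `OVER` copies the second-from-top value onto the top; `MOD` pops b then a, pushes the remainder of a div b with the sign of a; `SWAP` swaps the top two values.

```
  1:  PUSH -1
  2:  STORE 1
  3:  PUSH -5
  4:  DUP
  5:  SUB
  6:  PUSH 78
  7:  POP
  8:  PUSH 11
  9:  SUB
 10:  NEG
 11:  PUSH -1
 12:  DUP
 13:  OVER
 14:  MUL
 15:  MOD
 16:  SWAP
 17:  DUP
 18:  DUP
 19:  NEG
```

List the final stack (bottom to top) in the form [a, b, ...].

PUSH -1  [-1]
STORE 1  []
PUSH -5  [-5]
DUP      [-5, -5]
SUB      [0]
PUSH 78  [0, 78]
POP      [0]
PUSH 11  [0, 11]
SUB      [-11]
NEG      [11]
PUSH -1  [11, -1]
DUP      [11, -1, -1]
OVER     [11, -1, -1, -1]
MUL      [11, -1, 1]
MOD      [11, 0]
SWAP     [0, 11]
DUP      [0, 11, 11]
DUP      [0, 11, 11, 11]
NEG      [0, 11, 11, -11]

[0, 11, 11, -11]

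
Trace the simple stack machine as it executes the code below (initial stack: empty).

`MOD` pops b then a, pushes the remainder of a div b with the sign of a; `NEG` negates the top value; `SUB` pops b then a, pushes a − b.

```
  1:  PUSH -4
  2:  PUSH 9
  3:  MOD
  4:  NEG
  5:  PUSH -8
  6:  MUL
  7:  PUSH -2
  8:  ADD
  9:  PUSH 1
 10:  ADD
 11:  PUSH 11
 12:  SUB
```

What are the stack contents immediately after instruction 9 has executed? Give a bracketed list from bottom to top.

PUSH -4 -> -4
PUSH 9  -> -4 9
MOD     -> -4
NEG     -> 4
PUSH -8 -> 4 -8
MUL     -> -32
PUSH -2 -> -32 -2
ADD     -> -34
PUSH 1  -> -34 1

[-34, 1]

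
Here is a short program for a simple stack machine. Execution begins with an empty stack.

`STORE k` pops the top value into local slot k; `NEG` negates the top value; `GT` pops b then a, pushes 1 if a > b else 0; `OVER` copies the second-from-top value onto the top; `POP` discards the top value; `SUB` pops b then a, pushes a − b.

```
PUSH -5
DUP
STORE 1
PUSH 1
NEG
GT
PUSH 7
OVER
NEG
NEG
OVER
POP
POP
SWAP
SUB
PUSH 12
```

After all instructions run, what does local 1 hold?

-5

PUSH -5 : -5
DUP     : -5 -5
STORE 1 : -5
PUSH 1  : -5 1
NEG     : -5 -1
GT      : 0
PUSH 7  : 0 7
OVER    : 0 7 0
NEG     : 0 7 0
NEG     : 0 7 0
OVER    : 0 7 0 7
POP     : 0 7 0
POP     : 0 7
SWAP    : 7 0
SUB     : 7
PUSH 12 : 7 12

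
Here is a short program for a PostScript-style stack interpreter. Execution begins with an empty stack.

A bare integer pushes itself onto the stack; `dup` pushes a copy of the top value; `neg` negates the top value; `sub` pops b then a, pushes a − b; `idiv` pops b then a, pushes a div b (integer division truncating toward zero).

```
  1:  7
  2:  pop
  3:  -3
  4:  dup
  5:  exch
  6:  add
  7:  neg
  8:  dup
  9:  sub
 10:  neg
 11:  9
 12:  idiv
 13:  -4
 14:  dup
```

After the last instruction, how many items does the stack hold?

7     [7]
pop   []
-3    [-3]
dup   [-3, -3]
exch  [-3, -3]
add   [-6]
neg   [6]
dup   [6, 6]
sub   [0]
neg   [0]
9     [0, 9]
idiv  [0]
-4    [0, -4]
dup   [0, -4, -4]

3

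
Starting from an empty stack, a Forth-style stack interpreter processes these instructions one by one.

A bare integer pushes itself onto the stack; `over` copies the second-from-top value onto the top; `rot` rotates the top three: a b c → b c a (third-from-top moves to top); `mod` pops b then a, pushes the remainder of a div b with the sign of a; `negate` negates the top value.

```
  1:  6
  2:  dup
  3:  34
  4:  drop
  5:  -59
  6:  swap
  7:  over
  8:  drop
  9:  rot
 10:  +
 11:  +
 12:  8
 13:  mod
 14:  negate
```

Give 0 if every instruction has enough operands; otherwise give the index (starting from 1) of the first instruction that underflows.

6       6
dup     6 6
34      6 6 34
drop    6 6
-59     6 6 -59
swap    6 -59 6
over    6 -59 6 -59
drop    6 -59 6
rot     -59 6 6
+       -59 12
+       -47
8       -47 8
mod     -7
negate  7

0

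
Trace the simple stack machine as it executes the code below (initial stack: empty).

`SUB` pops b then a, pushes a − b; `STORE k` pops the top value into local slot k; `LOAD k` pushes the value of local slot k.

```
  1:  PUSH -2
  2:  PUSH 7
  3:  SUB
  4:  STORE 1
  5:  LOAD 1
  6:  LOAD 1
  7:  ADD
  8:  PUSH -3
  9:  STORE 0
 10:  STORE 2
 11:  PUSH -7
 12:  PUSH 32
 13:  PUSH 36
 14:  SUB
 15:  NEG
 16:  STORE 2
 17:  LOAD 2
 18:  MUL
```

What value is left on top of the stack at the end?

-28

PUSH -2 : -2
PUSH 7  : -2 7
SUB     : -9
STORE 1 : (empty)
LOAD 1  : -9
LOAD 1  : -9 -9
ADD     : -18
PUSH -3 : -18 -3
STORE 0 : -18
STORE 2 : (empty)
PUSH -7 : -7
PUSH 32 : -7 32
PUSH 36 : -7 32 36
SUB     : -7 -4
NEG     : -7 4
STORE 2 : -7
LOAD 2  : -7 4
MUL     : -28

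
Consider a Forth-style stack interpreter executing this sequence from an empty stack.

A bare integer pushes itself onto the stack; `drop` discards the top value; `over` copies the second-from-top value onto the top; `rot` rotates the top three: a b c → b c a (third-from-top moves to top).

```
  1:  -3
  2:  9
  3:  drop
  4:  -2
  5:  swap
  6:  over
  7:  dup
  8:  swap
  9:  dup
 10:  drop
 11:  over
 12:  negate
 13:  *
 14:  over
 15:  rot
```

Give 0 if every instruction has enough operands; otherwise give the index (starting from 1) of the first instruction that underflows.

0

-3     -> -3
9      -> -3 9
drop   -> -3
-2     -> -3 -2
swap   -> -2 -3
over   -> -2 -3 -2
dup    -> -2 -3 -2 -2
swap   -> -2 -3 -2 -2
dup    -> -2 -3 -2 -2 -2
drop   -> -2 -3 -2 -2
over   -> -2 -3 -2 -2 -2
negate -> -2 -3 -2 -2 2
*      -> -2 -3 -2 -4
over   -> -2 -3 -2 -4 -2
rot    -> -2 -3 -4 -2 -2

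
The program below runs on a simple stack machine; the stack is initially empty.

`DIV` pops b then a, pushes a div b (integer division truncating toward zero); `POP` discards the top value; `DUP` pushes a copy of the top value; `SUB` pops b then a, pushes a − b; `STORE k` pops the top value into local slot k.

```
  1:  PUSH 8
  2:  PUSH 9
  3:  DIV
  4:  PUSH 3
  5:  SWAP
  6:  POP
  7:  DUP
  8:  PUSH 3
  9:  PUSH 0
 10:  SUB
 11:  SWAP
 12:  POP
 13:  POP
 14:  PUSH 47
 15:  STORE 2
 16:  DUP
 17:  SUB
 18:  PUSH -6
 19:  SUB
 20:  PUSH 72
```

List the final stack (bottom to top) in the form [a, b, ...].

PUSH 8  : [8]
PUSH 9  : [8, 9]
DIV     : [0]
PUSH 3  : [0, 3]
SWAP    : [3, 0]
POP     : [3]
DUP     : [3, 3]
PUSH 3  : [3, 3, 3]
PUSH 0  : [3, 3, 3, 0]
SUB     : [3, 3, 3]
SWAP    : [3, 3, 3]
POP     : [3, 3]
POP     : [3]
PUSH 47 : [3, 47]
STORE 2 : [3]
DUP     : [3, 3]
SUB     : [0]
PUSH -6 : [0, -6]
SUB     : [6]
PUSH 72 : [6, 72]

[6, 72]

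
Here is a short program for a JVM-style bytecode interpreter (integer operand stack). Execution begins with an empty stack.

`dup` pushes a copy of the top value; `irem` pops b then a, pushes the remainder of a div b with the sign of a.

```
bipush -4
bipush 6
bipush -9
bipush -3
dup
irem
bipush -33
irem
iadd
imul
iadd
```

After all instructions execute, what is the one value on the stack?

-58

bipush -4   -4
bipush 6    -4 6
bipush -9   -4 6 -9
bipush -3   -4 6 -9 -3
dup         -4 6 -9 -3 -3
irem        -4 6 -9 0
bipush -33  -4 6 -9 0 -33
irem        -4 6 -9 0
iadd        -4 6 -9
imul        -4 -54
iadd        -58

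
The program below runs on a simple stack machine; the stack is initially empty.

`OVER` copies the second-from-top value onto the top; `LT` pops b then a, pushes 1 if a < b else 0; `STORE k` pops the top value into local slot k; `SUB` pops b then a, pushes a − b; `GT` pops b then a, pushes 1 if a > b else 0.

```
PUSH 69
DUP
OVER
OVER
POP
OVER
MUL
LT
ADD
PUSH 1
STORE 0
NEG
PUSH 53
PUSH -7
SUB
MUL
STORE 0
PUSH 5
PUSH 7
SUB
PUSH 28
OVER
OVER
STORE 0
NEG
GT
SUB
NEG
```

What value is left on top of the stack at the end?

3

PUSH 69 : 69
DUP     : 69 69
OVER    : 69 69 69
OVER    : 69 69 69 69
POP     : 69 69 69
OVER    : 69 69 69 69
MUL     : 69 69 4761
LT      : 69 1
ADD     : 70
PUSH 1  : 70 1
STORE 0 : 70
NEG     : -70
PUSH 53 : -70 53
PUSH -7 : -70 53 -7
SUB     : -70 60
MUL     : -4200
STORE 0 : (empty)
PUSH 5  : 5
PUSH 7  : 5 7
SUB     : -2
PUSH 28 : -2 28
OVER    : -2 28 -2
OVER    : -2 28 -2 28
STORE 0 : -2 28 -2
NEG     : -2 28 2
GT      : -2 1
SUB     : -3
NEG     : 3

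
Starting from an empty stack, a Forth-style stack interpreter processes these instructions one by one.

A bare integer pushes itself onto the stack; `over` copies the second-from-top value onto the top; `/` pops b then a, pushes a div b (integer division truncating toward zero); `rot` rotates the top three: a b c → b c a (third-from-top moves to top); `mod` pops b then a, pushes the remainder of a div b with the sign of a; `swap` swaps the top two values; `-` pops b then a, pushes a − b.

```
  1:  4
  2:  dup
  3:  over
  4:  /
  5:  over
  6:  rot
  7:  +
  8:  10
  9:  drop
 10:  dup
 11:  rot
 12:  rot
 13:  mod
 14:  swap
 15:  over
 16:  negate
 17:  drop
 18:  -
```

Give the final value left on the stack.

-7

4      → 4
dup    → 4 4
over   → 4 4 4
/      → 4 1
over   → 4 1 4
rot    → 1 4 4
+      → 1 8
10     → 1 8 10
drop   → 1 8
dup    → 1 8 8
rot    → 8 8 1
rot    → 8 1 8
mod    → 8 1
swap   → 1 8
over   → 1 8 1
negate → 1 8 -1
drop   → 1 8
-      → -7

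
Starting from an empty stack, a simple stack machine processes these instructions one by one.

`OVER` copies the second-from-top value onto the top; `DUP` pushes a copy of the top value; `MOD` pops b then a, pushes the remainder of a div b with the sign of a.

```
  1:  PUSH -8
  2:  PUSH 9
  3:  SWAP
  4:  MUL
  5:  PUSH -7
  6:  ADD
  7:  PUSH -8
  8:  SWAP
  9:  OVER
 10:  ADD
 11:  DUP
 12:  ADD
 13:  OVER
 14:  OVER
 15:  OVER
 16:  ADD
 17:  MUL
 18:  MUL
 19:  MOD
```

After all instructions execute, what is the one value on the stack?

PUSH -8 -> [-8]
PUSH 9  -> [-8, 9]
SWAP    -> [9, -8]
MUL     -> [-72]
PUSH -7 -> [-72, -7]
ADD     -> [-79]
PUSH -8 -> [-79, -8]
SWAP    -> [-8, -79]
OVER    -> [-8, -79, -8]
ADD     -> [-8, -87]
DUP     -> [-8, -87, -87]
ADD     -> [-8, -174]
OVER    -> [-8, -174, -8]
OVER    -> [-8, -174, -8, -174]
OVER    -> [-8, -174, -8, -174, -8]
ADD     -> [-8, -174, -8, -182]
MUL     -> [-8, -174, 1456]
MUL     -> [-8, -253344]
MOD     -> [-8]

-8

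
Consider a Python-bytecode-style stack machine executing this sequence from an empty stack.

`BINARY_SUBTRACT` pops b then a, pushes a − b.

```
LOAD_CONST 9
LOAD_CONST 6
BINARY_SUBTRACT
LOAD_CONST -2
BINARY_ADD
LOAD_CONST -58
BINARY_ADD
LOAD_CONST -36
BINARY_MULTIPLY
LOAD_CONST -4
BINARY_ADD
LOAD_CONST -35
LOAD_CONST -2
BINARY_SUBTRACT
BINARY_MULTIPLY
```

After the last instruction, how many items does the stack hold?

1

LOAD_CONST 9     9
LOAD_CONST 6     9 6
BINARY_SUBTRACT  3
LOAD_CONST -2    3 -2
BINARY_ADD       1
LOAD_CONST -58   1 -58
BINARY_ADD       -57
LOAD_CONST -36   -57 -36
BINARY_MULTIPLY  2052
LOAD_CONST -4    2052 -4
BINARY_ADD       2048
LOAD_CONST -35   2048 -35
LOAD_CONST -2    2048 -35 -2
BINARY_SUBTRACT  2048 -33
BINARY_MULTIPLY  -67584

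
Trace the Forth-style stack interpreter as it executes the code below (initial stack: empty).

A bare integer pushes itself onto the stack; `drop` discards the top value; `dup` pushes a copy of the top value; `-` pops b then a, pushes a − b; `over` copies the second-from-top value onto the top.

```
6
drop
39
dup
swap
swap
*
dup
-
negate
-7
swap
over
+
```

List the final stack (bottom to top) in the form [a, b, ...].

6       [6]
drop    []
39      [39]
dup     [39, 39]
swap    [39, 39]
swap    [39, 39]
*       [1521]
dup     [1521, 1521]
-       [0]
negate  [0]
-7      [0, -7]
swap    [-7, 0]
over    [-7, 0, -7]
+       [-7, -7]

[-7, -7]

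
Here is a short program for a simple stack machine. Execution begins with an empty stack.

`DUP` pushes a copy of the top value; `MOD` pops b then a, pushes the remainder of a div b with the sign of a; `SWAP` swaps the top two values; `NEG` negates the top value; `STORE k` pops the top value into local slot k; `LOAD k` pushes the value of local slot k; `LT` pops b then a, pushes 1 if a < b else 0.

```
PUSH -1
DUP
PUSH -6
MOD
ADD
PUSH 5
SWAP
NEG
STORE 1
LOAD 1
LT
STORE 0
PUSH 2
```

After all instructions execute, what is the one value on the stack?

PUSH -1  -1
DUP      -1 -1
PUSH -6  -1 -1 -6
MOD      -1 -1
ADD      -2
PUSH 5   -2 5
SWAP     5 -2
NEG      5 2
STORE 1  5
LOAD 1   5 2
LT       0
STORE 0  (empty)
PUSH 2   2

2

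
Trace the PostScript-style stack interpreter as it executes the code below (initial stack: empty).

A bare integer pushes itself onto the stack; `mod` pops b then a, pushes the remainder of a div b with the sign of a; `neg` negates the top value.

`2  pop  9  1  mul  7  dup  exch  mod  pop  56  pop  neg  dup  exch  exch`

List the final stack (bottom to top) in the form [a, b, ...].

[-9, -9]

2    : [2]
pop  : []
9    : [9]
1    : [9, 1]
mul  : [9]
7    : [9, 7]
dup  : [9, 7, 7]
exch : [9, 7, 7]
mod  : [9, 0]
pop  : [9]
56   : [9, 56]
pop  : [9]
neg  : [-9]
dup  : [-9, -9]
exch : [-9, -9]
exch : [-9, -9]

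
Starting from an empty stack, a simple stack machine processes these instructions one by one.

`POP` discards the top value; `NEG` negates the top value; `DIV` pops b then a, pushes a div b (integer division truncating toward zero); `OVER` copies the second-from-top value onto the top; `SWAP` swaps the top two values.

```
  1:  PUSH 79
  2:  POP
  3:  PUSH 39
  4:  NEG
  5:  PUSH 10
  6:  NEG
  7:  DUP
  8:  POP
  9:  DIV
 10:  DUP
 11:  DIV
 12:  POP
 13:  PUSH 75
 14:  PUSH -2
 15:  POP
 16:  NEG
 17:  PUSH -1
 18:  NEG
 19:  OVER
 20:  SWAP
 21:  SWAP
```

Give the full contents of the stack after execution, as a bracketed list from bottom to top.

PUSH 79 : 79
POP     : (empty)
PUSH 39 : 39
NEG     : -39
PUSH 10 : -39 10
NEG     : -39 -10
DUP     : -39 -10 -10
POP     : -39 -10
DIV     : 3
DUP     : 3 3
DIV     : 1
POP     : (empty)
PUSH 75 : 75
PUSH -2 : 75 -2
POP     : 75
NEG     : -75
PUSH -1 : -75 -1
NEG     : -75 1
OVER    : -75 1 -75
SWAP    : -75 -75 1
SWAP    : -75 1 -75

[-75, 1, -75]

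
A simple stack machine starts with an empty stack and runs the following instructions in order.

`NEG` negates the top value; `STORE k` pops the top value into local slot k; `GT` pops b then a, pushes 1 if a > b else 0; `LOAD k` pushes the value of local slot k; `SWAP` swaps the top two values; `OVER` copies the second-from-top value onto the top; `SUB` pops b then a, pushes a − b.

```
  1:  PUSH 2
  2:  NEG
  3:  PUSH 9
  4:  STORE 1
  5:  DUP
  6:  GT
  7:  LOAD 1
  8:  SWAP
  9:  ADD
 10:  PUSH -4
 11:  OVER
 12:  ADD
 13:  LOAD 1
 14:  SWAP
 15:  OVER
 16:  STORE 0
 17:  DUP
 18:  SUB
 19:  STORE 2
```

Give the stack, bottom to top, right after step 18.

PUSH 2   2
NEG      -2
PUSH 9   -2 9
STORE 1  -2
DUP      -2 -2
GT       0
LOAD 1   0 9
SWAP     9 0
ADD      9
PUSH -4  9 -4
OVER     9 -4 9
ADD      9 5
LOAD 1   9 5 9
SWAP     9 9 5
OVER     9 9 5 9
STORE 0  9 9 5
DUP      9 9 5 5
SUB      9 9 0

[9, 9, 0]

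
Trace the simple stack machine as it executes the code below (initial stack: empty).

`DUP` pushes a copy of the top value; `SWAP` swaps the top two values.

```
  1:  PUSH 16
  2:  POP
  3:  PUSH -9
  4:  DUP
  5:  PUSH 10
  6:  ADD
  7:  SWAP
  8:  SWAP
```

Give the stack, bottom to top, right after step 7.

PUSH 16 -> 16
POP     -> (empty)
PUSH -9 -> -9
DUP     -> -9 -9
PUSH 10 -> -9 -9 10
ADD     -> -9 1
SWAP    -> 1 -9

[1, -9]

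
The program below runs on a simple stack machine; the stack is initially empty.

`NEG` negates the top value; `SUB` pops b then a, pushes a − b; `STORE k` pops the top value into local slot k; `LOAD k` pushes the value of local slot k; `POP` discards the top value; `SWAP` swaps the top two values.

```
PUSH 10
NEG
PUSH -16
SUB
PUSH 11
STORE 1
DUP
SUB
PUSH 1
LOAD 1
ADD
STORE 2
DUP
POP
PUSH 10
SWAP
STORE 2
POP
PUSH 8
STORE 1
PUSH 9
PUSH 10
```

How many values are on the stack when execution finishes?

2

PUSH 10  -> [10]
NEG      -> [-10]
PUSH -16 -> [-10, -16]
SUB      -> [6]
PUSH 11  -> [6, 11]
STORE 1  -> [6]
DUP      -> [6, 6]
SUB      -> [0]
PUSH 1   -> [0, 1]
LOAD 1   -> [0, 1, 11]
ADD      -> [0, 12]
STORE 2  -> [0]
DUP      -> [0, 0]
POP      -> [0]
PUSH 10  -> [0, 10]
SWAP     -> [10, 0]
STORE 2  -> [10]
POP      -> []
PUSH 8   -> [8]
STORE 1  -> []
PUSH 9   -> [9]
PUSH 10  -> [9, 10]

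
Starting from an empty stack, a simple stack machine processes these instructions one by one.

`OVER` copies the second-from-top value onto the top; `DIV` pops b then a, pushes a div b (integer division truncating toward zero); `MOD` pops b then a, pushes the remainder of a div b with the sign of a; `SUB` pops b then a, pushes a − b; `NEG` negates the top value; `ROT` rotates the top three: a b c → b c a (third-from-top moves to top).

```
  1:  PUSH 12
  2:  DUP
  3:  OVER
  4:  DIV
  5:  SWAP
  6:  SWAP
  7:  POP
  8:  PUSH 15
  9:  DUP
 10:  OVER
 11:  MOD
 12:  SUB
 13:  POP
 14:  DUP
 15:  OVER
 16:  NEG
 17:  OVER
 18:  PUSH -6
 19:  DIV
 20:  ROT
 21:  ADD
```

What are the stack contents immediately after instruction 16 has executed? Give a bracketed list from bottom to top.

[12, 12, -12]

PUSH 12 -> [12]
DUP     -> [12, 12]
OVER    -> [12, 12, 12]
DIV     -> [12, 1]
SWAP    -> [1, 12]
SWAP    -> [12, 1]
POP     -> [12]
PUSH 15 -> [12, 15]
DUP     -> [12, 15, 15]
OVER    -> [12, 15, 15, 15]
MOD     -> [12, 15, 0]
SUB     -> [12, 15]
POP     -> [12]
DUP     -> [12, 12]
OVER    -> [12, 12, 12]
NEG     -> [12, 12, -12]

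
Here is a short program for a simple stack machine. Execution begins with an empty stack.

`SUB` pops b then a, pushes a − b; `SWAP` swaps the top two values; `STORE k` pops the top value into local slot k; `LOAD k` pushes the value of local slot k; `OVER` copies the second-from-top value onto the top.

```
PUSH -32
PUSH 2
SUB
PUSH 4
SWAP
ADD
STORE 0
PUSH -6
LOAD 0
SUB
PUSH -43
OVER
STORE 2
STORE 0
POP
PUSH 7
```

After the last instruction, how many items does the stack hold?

PUSH -32 -> -32
PUSH 2   -> -32 2
SUB      -> -34
PUSH 4   -> -34 4
SWAP     -> 4 -34
ADD      -> -30
STORE 0  -> (empty)
PUSH -6  -> -6
LOAD 0   -> -6 -30
SUB      -> 24
PUSH -43 -> 24 -43
OVER     -> 24 -43 24
STORE 2  -> 24 -43
STORE 0  -> 24
POP      -> (empty)
PUSH 7   -> 7

1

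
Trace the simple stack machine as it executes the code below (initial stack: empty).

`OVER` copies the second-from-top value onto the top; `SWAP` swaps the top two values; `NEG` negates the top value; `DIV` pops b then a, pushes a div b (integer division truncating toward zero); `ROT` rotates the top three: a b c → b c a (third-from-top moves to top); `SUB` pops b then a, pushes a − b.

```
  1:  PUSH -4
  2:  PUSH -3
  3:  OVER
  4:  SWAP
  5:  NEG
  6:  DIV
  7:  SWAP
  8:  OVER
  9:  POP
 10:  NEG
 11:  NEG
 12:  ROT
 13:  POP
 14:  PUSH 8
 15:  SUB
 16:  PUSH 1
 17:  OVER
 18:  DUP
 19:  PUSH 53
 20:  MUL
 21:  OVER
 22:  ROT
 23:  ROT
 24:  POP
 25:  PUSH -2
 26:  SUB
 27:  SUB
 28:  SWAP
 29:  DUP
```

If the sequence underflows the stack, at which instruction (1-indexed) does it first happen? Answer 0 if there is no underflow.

12

PUSH -4 : [-4]
PUSH -3 : [-4, -3]
OVER    : [-4, -3, -4]
SWAP    : [-4, -4, -3]
NEG     : [-4, -4, 3]
DIV     : [-4, -1]
SWAP    : [-1, -4]
OVER    : [-1, -4, -1]
POP     : [-1, -4]
NEG     : [-1, 4]
NEG     : [-1, -4]
ROT  — needs 3 operands, stack has 2 → underflow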